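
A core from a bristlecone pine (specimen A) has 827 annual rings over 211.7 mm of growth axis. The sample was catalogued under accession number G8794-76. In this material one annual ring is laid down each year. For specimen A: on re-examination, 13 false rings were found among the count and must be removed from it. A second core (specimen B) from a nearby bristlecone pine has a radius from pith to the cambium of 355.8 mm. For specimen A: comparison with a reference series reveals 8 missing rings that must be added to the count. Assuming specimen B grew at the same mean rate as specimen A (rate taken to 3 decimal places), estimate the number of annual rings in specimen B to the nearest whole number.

Specimen A: correcting the raw count gives 827 − 13 + 8 = 822 true annual rings.
A: Mean rate = 211.7 mm / 822 years ≈ 0.258 mm/yr.
B spans 355.8 / 0.258 = 1379.07 years ≈ 1379 annual rings.

1379 annual rings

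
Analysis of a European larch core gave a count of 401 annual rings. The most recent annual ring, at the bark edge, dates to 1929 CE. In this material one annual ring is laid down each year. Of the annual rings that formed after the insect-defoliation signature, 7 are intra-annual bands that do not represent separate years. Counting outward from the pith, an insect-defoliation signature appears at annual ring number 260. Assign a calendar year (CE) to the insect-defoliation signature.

1795 CE

The insect-defoliation signature sits at annual ring 260 from the pith, so 401 − 260 = 141 annual rings formed after it.
141 − 7 false = 134 true annual rings after the insect-defoliation signature.
The annual ring at the bark edge is 1929 CE, so the insect-defoliation signature dates to 1929 − 134 = 1795 CE.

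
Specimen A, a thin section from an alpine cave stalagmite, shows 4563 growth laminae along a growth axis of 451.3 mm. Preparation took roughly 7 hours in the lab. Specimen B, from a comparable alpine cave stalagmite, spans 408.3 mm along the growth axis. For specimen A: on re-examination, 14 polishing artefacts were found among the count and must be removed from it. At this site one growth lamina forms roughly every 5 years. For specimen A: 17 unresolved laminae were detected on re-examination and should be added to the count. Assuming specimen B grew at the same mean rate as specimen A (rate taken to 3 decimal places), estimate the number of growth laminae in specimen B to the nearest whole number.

4083 growth laminae

Specimen A: adjusted count: 4563 − 14 + 17 = 4566 growth laminae.
Specimen A: at 5 years per growth lamina, 4566 × 5 = 22830 years.
A: 451.3 mm over 22830 years gives 451.3 / 22830 ≈ 0.020 mm per year.
Specimen B: 408.3 mm / 0.020 mm per year = 20415.00 years; at 5 years per growth lamina that is 20415.00 / 5 ≈ 4083 growth laminae.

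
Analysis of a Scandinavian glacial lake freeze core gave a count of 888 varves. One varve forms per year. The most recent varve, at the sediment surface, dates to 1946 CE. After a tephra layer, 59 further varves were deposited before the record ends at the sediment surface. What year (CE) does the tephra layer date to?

1887 CE

There are 59 varves younger than the tephra layer.
Counting back 59 years from 1946 CE places the tephra layer in 1946 − 59 = 1887 CE.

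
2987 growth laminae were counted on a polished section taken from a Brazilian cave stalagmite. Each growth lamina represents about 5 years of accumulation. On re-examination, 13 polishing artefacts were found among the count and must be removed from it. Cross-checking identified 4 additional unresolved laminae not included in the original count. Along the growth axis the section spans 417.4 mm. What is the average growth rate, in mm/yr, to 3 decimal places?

0.028 mm/yr

After corrections the count is 2987 − 13 + 4 = 2978 growth laminae.
Multiplying by 5 years per growth lamina: 2978 × 5 = 14890 years.
417.4 mm over 14890 years gives 417.4 / 14890 ≈ 0.028 mm/yr.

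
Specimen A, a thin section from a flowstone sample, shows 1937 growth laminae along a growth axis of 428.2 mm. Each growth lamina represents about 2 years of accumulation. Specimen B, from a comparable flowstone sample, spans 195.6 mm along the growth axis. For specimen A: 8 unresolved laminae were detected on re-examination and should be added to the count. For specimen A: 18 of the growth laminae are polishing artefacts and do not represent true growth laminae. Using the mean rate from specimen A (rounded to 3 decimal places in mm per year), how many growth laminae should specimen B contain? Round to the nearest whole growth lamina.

Specimen A: true growth lamina count = 1937 − 18 + 8 = 1927.
Specimen A: multiplying by 2 years per growth lamina: 1927 × 2 = 3854 years.
A: Mean rate = 428.2 mm / 3854 years ≈ 0.111 mm per year.
For B, 195.6 / 0.111 = 1762.16 years; at 2 years per growth lamina that is 1762.16 / 2 ≈ 881 growth laminae.

881 growth laminae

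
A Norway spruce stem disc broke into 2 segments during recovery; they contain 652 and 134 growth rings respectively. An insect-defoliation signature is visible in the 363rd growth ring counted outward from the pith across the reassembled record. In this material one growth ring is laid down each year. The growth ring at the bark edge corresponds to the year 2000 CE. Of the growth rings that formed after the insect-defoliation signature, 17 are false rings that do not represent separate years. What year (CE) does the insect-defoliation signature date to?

1594 CE

Total growth rings = 652 + 134 = 786.
The insect-defoliation signature sits at growth ring 363 from the pith, so 786 − 363 = 423 growth rings formed after it.
423 − 17 false = 406 true growth rings after the insect-defoliation signature.
2000 − 406 = 1594 CE.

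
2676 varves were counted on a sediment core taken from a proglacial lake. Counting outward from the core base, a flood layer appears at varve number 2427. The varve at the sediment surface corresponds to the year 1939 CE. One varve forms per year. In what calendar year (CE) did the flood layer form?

2676 − 2427 = 249 varves lie beyond the flood layer toward the sediment surface.
1939 − 249 = 1690 CE.

1690 CE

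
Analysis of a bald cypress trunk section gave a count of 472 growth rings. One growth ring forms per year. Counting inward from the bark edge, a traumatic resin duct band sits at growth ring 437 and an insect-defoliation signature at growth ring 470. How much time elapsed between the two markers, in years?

470 − 437 = 33 growth rings lie between the two events.
At one growth ring per year, 33 years elapsed between them.

33 years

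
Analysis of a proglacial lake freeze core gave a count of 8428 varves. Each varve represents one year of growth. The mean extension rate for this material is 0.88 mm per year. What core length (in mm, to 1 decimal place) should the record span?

8428 years of growth are recorded.
8428 years at 0.88 mm/year gives 0.88 × 8428 = 7416.6 mm.

7416.6 mm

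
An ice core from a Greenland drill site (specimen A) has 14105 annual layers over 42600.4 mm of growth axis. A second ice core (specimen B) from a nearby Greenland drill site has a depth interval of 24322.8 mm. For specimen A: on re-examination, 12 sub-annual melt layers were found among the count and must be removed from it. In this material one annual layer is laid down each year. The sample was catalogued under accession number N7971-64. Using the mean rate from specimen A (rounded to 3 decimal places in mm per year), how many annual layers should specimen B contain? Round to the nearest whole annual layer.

8046 annual layers

Specimen A: true annual layer count = 14105 − 12 = 14093.
A: Mean rate = 42600.4 mm / 14093 years ≈ 3.023 mm/yr.
For B, 24322.8 / 3.023 = 8045.91 years ≈ 8046 annual layers.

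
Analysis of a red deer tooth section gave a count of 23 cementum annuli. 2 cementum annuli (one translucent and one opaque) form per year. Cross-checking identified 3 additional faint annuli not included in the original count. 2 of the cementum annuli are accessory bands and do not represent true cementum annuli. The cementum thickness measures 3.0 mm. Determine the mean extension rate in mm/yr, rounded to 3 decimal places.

0.250 mm/yr

Adjusted count: 23 − 2 + 3 = 24 cementum annuli.
Dividing by 2 cementum annuli per year: 24 / 2 = 12 years.
Mean rate = 3.0 mm / 12 years ≈ 0.250 mm/yr.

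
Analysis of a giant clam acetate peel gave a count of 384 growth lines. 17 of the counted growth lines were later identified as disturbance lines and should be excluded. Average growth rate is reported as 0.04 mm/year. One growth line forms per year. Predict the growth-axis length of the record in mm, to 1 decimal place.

14.7 mm

Adjusted count: 384 − 17 = 367 growth lines.
Length ≈ 0.04 × 367 = 14.7 mm.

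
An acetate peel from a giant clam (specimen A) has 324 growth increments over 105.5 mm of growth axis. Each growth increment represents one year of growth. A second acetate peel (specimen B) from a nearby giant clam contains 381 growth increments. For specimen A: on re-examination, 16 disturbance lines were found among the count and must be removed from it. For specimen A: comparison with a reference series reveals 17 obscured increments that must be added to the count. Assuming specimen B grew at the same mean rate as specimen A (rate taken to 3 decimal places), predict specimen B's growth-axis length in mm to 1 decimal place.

123.8 mm

Specimen A: after corrections the count is 324 − 16 + 17 = 325 growth increments.
A: 105.5 mm over 325 years gives 105.5 / 325 ≈ 0.325 mm/yr.
Length of B = 0.325 × 381 = 123.8 mm.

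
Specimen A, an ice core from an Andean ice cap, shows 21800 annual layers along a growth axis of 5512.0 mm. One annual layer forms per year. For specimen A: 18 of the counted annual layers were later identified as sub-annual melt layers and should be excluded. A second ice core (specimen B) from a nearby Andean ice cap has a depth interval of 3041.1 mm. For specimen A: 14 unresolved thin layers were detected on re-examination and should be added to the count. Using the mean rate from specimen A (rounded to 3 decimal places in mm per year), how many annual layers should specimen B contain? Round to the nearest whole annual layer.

12020 annual layers

Specimen A: true annual layer count = 21800 − 18 + 14 = 21796.
A: Mean rate = 5512.0 mm / 21796 years ≈ 0.253 mm per year.
Specimen B: 3041.1 mm / 0.253 mm per year = 12020.16 years ≈ 12020 annual layers.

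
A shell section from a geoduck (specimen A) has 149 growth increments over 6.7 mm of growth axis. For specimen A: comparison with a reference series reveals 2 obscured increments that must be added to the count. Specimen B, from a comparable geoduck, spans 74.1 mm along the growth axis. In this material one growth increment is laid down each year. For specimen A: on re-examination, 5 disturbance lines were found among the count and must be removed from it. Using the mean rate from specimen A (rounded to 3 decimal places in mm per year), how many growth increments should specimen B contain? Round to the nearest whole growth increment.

Specimen A: true growth increment count = 149 − 5 + 2 = 146.
A: 6.7 mm over 146 years gives 6.7 / 146 ≈ 0.046 mm/year.
B spans 74.1 / 0.046 = 1610.87 years ≈ 1611 growth increments.

1611 growth increments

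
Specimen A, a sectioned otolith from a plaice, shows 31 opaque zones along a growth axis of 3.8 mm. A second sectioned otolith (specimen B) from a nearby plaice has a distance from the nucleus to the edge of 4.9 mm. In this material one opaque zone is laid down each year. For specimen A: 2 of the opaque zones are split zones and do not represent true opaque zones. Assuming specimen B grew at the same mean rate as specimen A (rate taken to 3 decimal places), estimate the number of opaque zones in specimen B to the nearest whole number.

37 opaque zones

Specimen A: after corrections the count is 31 − 2 = 29 opaque zones.
A: Extension rate ≈ 3.8 / 29 = 0.131 mm/year.
B spans 4.9 / 0.131 = 37.40 years ≈ 37 opaque zones.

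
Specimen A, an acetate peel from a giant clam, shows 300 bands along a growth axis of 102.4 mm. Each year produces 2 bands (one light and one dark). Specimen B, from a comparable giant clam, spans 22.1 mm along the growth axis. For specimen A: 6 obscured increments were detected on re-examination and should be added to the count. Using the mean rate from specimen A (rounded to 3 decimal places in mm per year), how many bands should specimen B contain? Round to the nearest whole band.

Specimen A: adjusted count: 300 + 6 = 306 bands.
Specimen A: 306 bands at 2 per year is 306 / 2 = 153 years.
A: 102.4 mm over 153 years gives 102.4 / 153 ≈ 0.669 mm/year.
Specimen B: 22.1 mm / 0.669 mm per year = 33.03 years; at 2 bands per year that is 33.03 × 2 ≈ 66 bands.

66 bands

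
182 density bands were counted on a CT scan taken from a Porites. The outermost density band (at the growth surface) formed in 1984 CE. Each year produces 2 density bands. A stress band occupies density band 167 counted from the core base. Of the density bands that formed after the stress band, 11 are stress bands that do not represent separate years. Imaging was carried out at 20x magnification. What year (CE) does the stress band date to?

Between density band 167 and the growth surface there are 182 − 167 = 15 density bands.
Excluding 11 false density bands: 15 − 11 = 4.
4 density bands at 2 per year is 4 / 2 = 2 years.
The density band at the growth surface is 1984 CE, so the stress band dates to 1984 − 2 = 1982 CE.

1982 CE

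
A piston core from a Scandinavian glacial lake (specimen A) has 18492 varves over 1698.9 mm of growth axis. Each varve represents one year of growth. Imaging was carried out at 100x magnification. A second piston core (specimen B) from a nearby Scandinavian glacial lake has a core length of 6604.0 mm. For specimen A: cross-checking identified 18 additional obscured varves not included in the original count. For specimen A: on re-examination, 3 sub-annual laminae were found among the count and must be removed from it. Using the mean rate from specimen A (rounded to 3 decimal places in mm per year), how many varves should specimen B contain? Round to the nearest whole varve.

Specimen A: true varve count = 18492 − 3 + 18 = 18507.
A: Extension rate ≈ 1698.9 / 18507 = 0.092 mm/year.
Specimen B: 6604.0 mm / 0.092 mm per year = 71782.61 years ≈ 71783 varves.

71783 varves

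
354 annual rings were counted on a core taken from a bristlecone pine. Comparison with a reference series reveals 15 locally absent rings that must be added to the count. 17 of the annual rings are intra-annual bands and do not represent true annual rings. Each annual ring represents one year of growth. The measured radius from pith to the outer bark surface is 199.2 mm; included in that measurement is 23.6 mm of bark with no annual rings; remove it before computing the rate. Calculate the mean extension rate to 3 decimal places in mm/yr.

0.499 mm/yr

Adjusted count: 354 − 17 + 15 = 352 annual rings.
The growth record spans 199.2 − 23.6 = 175.6 mm.
Extension rate ≈ 175.6 / 352 = 0.499 mm/yr.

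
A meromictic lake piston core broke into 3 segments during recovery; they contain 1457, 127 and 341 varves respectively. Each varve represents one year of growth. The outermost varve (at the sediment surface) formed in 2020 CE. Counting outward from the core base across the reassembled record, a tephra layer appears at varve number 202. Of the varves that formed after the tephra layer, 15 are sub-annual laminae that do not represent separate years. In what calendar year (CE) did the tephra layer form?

Total varves = 1457 + 127 + 341 = 1925.
The tephra layer sits at varve 202 from the core base, so 1925 − 202 = 1723 varves formed after it.
1723 − 15 false = 1708 true varves after the tephra layer.
The varve at the sediment surface is 2020 CE, so the tephra layer dates to 2020 − 1708 = 312 CE.

312 CE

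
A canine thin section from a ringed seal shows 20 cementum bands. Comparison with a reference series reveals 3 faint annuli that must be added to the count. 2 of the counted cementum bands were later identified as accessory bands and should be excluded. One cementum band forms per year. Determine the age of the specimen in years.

Adjusted count: 20 − 2 + 3 = 21 cementum bands.
At one cementum band per year, that is 21 years.

21 yr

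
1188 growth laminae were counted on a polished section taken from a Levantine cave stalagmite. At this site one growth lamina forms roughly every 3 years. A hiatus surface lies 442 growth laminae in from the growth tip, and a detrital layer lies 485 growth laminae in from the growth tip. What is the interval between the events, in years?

Separation: 485 − 442 = 43 growth laminae.
At 3 years per growth lamina, 43 × 3 = 129 years.

129 years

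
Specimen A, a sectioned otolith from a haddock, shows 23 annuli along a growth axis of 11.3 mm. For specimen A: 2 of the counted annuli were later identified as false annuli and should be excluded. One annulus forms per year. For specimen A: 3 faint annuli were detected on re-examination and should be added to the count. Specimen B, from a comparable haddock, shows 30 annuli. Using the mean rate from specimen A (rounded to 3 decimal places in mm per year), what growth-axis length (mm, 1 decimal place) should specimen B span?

Specimen A: correcting the raw count gives 23 − 2 + 3 = 24 true annuli.
A: 11.3 mm over 24 years gives 11.3 / 24 ≈ 0.471 mm per year.
Length of B = 0.471 × 30 = 14.1 mm.

14.1 mm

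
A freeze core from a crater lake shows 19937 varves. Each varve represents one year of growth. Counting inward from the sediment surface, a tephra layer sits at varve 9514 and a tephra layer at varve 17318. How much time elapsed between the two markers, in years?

Separation: 17318 − 9514 = 7804 varves.
That is 7804 years at one varve per year.

7804 yr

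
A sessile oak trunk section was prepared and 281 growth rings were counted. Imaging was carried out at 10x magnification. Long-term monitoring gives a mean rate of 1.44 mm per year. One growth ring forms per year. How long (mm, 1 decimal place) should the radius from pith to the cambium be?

The record spans 281 years at 1.44 mm per year.
Predicted length = 1.44 mm/year × 281 years = 404.6 mm.

404.6 mm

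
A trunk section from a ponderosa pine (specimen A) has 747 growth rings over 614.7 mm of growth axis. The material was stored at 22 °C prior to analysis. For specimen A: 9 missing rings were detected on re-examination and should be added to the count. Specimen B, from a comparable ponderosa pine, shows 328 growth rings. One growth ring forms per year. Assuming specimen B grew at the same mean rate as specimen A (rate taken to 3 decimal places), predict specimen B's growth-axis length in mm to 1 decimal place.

Specimen A: adjusted count: 747 + 9 = 756 growth rings.
A: 614.7 mm over 756 years gives 614.7 / 756 ≈ 0.813 mm/yr.
Length of B = 0.813 × 328 = 266.7 mm.

266.7 mm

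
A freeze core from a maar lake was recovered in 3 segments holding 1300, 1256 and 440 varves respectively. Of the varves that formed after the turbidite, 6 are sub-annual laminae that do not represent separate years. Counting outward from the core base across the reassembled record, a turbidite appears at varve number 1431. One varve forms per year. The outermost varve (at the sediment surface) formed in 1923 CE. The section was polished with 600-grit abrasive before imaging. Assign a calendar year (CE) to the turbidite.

364 CE

Total varves = 1300 + 1256 + 440 = 2996.
2996 − 1431 = 1565 varves lie beyond the turbidite toward the sediment surface.
1565 − 6 false = 1559 true varves after the turbidite.
Counting back 1559 years from 1923 CE places the turbidite in 1923 − 1559 = 364 CE.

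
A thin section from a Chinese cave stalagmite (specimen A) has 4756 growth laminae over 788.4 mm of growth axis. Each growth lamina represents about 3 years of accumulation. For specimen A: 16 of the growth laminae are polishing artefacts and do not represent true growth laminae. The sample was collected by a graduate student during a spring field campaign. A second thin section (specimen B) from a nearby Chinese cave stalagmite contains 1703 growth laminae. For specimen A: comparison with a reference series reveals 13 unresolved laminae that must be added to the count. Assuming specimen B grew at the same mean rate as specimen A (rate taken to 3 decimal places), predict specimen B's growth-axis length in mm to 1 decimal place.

Specimen A: true growth lamina count = 4756 − 16 + 13 = 4753.
Specimen A: multiplying by 3 years per growth lamina: 4753 × 3 = 14259 years.
A: 788.4 mm over 14259 years gives 788.4 / 14259 ≈ 0.055 mm/yr.
Specimen B: at 3 years per growth lamina, 1703 × 3 = 5109 years. For B, 0.055 mm/year × 5109 years = 281.0 mm.

281.0 mm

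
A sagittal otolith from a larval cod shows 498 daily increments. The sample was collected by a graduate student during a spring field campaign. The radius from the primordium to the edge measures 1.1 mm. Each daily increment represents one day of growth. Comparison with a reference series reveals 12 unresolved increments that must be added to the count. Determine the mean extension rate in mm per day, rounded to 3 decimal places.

Adjusted count: 498 + 12 = 510 daily increments.
1.1 mm over 510 days gives 1.1 / 510 ≈ 0.002 mm per day.

0.002 mm per day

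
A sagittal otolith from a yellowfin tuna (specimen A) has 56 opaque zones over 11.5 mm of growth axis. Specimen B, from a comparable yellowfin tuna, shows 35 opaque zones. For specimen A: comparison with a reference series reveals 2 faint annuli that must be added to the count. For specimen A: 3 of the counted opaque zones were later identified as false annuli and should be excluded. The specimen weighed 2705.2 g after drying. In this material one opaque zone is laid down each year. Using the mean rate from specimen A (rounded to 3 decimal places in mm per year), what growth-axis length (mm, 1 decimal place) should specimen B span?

7.3 mm

Specimen A: after corrections the count is 56 − 3 + 2 = 55 opaque zones.
A: Mean rate = 11.5 mm / 55 years ≈ 0.209 mm/yr.
Length of B = 0.209 × 35 = 7.3 mm.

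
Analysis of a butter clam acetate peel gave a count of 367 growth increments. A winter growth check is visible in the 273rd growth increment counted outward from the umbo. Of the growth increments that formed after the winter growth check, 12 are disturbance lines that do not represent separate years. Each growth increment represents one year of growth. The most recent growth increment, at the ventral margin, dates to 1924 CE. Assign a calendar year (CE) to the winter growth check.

1842 CE

Between growth increment 273 and the ventral margin there are 367 − 273 = 94 growth increments.
Excluding 12 false growth increments: 94 − 12 = 82.
The growth increment at the ventral margin is 1924 CE, so the winter growth check dates to 1924 − 82 = 1842 CE.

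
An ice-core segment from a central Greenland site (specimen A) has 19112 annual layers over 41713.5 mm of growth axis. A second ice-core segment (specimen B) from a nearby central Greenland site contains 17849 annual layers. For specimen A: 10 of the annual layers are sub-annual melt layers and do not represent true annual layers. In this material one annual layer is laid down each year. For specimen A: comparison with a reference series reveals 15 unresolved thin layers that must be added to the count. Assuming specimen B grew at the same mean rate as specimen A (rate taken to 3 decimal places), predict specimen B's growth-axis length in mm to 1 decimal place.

38946.5 mm

Specimen A: correcting the raw count gives 19112 − 10 + 15 = 19117 true annual layers.
A: Mean rate = 41713.5 mm / 19117 years ≈ 2.182 mm per year.
For B, 2.182 mm/year × 17849 years = 38946.5 mm.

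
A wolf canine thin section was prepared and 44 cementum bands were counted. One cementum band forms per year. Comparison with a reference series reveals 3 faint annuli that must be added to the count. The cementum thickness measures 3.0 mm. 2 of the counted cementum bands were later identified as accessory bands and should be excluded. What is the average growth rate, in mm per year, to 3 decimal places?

Correcting the raw count gives 44 − 2 + 3 = 45 true cementum bands.
Extension rate ≈ 3.0 / 45 = 0.067 mm per year.

0.067 mm per year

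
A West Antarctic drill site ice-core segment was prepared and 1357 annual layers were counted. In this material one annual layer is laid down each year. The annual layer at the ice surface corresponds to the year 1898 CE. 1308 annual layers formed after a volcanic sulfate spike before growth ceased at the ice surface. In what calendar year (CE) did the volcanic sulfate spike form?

590 CE

1308 annual layers post-date the volcanic sulfate spike.
Counting back 1308 years from 1898 CE places the volcanic sulfate spike in 1898 − 1308 = 590 CE.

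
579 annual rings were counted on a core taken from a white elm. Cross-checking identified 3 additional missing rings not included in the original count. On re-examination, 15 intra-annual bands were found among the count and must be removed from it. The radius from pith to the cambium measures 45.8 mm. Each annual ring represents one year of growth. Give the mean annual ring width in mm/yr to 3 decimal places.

0.081 mm/yr

True annual ring count = 579 − 15 + 3 = 567.
45.8 mm over 567 years gives 45.8 / 567 ≈ 0.081 mm/yr.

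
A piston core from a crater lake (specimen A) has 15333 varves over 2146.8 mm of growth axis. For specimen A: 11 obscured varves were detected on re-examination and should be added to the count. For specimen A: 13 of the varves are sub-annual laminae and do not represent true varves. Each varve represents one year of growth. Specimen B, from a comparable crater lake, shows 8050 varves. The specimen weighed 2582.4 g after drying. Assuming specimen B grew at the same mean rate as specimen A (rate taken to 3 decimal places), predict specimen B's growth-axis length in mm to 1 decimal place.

Specimen A: after corrections the count is 15333 − 13 + 11 = 15331 varves.
A: Extension rate ≈ 2146.8 / 15331 = 0.140 mm/yr.
For B, 0.140 mm/year × 8050 years = 1127.0 mm.

1127.0 mm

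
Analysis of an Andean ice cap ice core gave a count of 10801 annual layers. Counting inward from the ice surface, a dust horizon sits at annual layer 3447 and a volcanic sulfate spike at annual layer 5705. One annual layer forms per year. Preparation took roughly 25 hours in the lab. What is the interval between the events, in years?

Separation: 5705 − 3447 = 2258 annual layers.
One annual layer per year makes the interval 2258 years.

2258 yr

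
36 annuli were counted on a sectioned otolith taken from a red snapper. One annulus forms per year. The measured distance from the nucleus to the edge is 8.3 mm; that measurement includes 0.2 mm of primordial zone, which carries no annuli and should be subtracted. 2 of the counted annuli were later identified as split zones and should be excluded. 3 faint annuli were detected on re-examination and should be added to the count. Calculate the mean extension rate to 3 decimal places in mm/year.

After corrections the count is 36 − 2 + 3 = 37 annuli.
The growth record spans 8.3 − 0.2 = 8.1 mm.
Extension rate ≈ 8.1 / 37 = 0.219 mm/year.

0.219 mm/year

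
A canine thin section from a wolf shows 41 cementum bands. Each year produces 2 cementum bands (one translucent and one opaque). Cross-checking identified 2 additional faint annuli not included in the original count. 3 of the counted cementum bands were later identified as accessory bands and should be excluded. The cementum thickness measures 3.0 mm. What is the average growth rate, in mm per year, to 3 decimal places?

0.150 mm per year

Adjusted count: 41 − 3 + 2 = 40 cementum bands.
With 2 cementum bands per year, 40 / 2 = 20 years.
3.0 mm over 20 years gives 3.0 / 20 ≈ 0.150 mm per year.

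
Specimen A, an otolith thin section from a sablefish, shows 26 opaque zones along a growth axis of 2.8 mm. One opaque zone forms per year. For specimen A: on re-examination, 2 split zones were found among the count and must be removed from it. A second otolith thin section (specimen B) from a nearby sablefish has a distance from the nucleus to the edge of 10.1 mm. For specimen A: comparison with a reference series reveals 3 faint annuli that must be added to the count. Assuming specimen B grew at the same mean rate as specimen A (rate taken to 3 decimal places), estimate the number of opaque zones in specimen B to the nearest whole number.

97 opaque zones

Specimen A: true opaque zone count = 26 − 2 + 3 = 27.
A: 2.8 mm over 27 years gives 2.8 / 27 ≈ 0.104 mm per year.
Specimen B: 10.1 mm / 0.104 mm per year = 97.12 years ≈ 97 opaque zones.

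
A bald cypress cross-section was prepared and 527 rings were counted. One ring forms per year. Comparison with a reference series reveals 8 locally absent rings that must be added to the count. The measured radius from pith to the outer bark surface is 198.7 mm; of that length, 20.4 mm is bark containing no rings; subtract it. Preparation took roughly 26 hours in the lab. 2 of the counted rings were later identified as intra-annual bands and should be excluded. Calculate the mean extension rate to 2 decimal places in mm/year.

0.33 mm/year

True ring count = 527 − 2 + 8 = 533.
The growth record spans 198.7 − 20.4 = 178.3 mm.
Mean rate = 178.3 mm / 533 years ≈ 0.33 mm/year.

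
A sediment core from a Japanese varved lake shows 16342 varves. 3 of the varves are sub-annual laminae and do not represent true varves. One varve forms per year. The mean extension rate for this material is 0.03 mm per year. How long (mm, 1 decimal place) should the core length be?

490.2 mm

Adjusted count: 16342 − 3 = 16339 varves.
Length ≈ 0.03 × 16339 = 490.2 mm.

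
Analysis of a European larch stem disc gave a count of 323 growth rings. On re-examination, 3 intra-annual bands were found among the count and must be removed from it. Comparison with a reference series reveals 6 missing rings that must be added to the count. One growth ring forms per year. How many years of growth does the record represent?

True growth ring count = 323 − 3 + 6 = 326.
With a one-to-one growth ring periodicity this is 326 years.

326 years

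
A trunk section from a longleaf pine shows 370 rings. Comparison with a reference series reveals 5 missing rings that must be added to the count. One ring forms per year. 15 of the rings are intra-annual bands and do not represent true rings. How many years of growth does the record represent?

True ring count = 370 − 15 + 5 = 360.
One ring per year makes the duration 360 years.

360 years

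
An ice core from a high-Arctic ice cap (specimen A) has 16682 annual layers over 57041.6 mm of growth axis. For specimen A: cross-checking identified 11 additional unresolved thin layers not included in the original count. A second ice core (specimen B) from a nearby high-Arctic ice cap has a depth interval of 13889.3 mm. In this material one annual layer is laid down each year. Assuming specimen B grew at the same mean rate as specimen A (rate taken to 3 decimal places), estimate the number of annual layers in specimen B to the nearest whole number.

4065 annual layers

Specimen A: true annual layer count = 16682 + 11 = 16693.
A: Extension rate ≈ 57041.6 / 16693 = 3.417 mm/yr.
B spans 13889.3 / 3.417 = 4064.76 years ≈ 4065 annual layers.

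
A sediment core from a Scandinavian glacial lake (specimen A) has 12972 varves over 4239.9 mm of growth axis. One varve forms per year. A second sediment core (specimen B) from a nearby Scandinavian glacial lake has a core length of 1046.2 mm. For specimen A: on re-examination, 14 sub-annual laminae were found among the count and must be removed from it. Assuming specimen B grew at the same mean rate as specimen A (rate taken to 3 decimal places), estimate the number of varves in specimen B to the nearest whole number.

3199 varves

Specimen A: after corrections the count is 12972 − 14 = 12958 varves.
A: 4239.9 mm over 12958 years gives 4239.9 / 12958 ≈ 0.327 mm/yr.
For B, 1046.2 / 0.327 = 3199.39 years ≈ 3199 varves.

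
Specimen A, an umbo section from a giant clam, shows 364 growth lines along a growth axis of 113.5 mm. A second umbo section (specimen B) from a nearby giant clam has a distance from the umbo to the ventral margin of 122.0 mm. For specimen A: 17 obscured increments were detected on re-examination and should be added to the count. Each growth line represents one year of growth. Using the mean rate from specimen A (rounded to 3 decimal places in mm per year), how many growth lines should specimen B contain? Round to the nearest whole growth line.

Specimen A: true growth line count = 364 + 17 = 381.
A: Extension rate ≈ 113.5 / 381 = 0.298 mm per year.
Specimen B: 122.0 mm / 0.298 mm per year = 409.40 years ≈ 409 growth lines.

409 growth lines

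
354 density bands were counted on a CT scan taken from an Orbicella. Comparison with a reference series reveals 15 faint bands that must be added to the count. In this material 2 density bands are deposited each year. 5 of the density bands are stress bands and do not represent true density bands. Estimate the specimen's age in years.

182 years

True density band count = 354 − 5 + 15 = 364.
Dividing by 2 density bands per year: 364 / 2 = 182 years.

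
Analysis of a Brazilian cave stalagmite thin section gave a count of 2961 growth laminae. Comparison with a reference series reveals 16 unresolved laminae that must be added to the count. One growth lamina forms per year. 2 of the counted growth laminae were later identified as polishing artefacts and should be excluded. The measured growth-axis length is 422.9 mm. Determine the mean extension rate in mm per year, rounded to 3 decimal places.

True growth lamina count = 2961 − 2 + 16 = 2975.
Extension rate ≈ 422.9 / 2975 = 0.142 mm per year.

0.142 mm per year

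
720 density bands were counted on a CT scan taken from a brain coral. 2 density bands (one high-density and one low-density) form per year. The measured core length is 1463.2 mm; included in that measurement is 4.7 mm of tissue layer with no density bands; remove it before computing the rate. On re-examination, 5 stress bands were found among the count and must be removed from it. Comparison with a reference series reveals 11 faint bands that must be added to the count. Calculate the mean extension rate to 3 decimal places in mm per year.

After corrections the count is 720 − 5 + 11 = 726 density bands.
With 2 density bands per year, 726 / 2 = 363 years.
The growth record spans 1463.2 − 4.7 = 1458.5 mm.
1458.5 mm over 363 years gives 1458.5 / 363 ≈ 4.018 mm per year.

4.018 mm per year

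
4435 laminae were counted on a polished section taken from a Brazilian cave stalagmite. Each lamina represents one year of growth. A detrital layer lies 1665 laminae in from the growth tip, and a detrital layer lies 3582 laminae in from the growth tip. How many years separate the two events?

1917 yr

3582 − 1665 = 1917 laminae lie between the two events.
That is 1917 years at one lamina per year.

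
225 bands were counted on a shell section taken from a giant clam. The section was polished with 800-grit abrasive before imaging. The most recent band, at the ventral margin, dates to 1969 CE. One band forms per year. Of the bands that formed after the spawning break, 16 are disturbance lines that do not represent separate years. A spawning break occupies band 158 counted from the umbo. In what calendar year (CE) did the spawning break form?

225 − 158 = 67 bands lie beyond the spawning break toward the ventral margin.
67 − 16 false = 51 true bands after the spawning break.
1969 − 51 = 1918 CE.

1918 CE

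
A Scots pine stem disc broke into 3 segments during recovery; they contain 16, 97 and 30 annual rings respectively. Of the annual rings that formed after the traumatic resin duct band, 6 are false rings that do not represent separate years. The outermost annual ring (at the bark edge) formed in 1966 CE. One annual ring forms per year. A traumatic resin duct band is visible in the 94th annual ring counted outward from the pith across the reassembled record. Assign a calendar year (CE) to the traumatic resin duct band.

1923 CE

Total annual rings = 16 + 97 + 30 = 143.
143 − 94 = 49 annual rings lie beyond the traumatic resin duct band toward the bark edge.
49 − 6 false = 43 true annual rings after the traumatic resin duct band.
The annual ring at the bark edge is 1966 CE, so the traumatic resin duct band dates to 1966 − 43 = 1923 CE.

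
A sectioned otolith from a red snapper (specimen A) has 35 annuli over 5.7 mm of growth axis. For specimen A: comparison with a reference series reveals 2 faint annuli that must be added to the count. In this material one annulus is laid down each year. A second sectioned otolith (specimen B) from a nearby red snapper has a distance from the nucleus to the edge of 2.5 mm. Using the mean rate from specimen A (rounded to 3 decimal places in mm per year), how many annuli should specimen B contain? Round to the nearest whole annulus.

Specimen A: correcting the raw count gives 35 + 2 = 37 true annuli.
A: Extension rate ≈ 5.7 / 37 = 0.154 mm per year.
B spans 2.5 / 0.154 = 16.23 years ≈ 16 annuli.

16 annuli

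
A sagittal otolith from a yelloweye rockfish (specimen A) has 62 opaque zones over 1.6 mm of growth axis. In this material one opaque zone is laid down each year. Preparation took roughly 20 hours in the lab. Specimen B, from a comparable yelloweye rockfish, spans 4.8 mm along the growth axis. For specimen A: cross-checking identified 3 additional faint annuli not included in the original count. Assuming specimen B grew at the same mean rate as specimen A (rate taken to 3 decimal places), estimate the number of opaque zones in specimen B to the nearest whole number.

192 opaque zones

Specimen A: after corrections the count is 62 + 3 = 65 opaque zones.
A: Extension rate ≈ 1.6 / 65 = 0.025 mm/year.
Specimen B: 4.8 mm / 0.025 mm per year = 192.00 years ≈ 192 opaque zones.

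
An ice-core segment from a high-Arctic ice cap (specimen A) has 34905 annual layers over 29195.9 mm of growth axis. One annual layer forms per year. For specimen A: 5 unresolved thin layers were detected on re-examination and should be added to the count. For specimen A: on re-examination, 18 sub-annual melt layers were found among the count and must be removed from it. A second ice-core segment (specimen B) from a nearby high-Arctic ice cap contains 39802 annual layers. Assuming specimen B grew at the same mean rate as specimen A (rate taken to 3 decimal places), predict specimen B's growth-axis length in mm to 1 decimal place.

Specimen A: true annual layer count = 34905 − 18 + 5 = 34892.
A: 29195.9 mm over 34892 years gives 29195.9 / 34892 ≈ 0.837 mm/year.
Length of B = 0.837 × 39802 = 33314.3 mm.

33314.3 mm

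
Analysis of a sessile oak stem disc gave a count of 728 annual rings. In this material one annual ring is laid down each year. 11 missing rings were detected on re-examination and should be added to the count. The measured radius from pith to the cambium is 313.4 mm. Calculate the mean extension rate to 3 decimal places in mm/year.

After corrections the count is 728 + 11 = 739 annual rings.
Extension rate ≈ 313.4 / 739 = 0.424 mm/year.

0.424 mm/year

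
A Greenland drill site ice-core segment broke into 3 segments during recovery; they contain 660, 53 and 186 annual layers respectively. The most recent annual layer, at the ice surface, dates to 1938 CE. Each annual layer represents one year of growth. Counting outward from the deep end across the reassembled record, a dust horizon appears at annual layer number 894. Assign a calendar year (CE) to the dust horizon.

1933 CE

Total annual layers = 660 + 53 + 186 = 899.
899 − 894 = 5 annual layers lie beyond the dust horizon toward the ice surface.
Counting back 5 years from 1938 CE places the dust horizon in 1938 − 5 = 1933 CE.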